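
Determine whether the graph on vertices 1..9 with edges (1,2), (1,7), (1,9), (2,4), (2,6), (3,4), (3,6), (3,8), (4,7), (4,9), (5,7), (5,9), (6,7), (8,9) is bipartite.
Yes. Partition: {1, 4, 5, 6, 8}, {2, 3, 7, 9}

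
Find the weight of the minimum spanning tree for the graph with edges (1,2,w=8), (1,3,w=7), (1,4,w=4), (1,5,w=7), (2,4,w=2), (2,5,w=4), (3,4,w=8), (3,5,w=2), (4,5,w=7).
12 (MST edges: (1,4,w=4), (2,4,w=2), (2,5,w=4), (3,5,w=2); sum of weights 4 + 2 + 4 + 2 = 12)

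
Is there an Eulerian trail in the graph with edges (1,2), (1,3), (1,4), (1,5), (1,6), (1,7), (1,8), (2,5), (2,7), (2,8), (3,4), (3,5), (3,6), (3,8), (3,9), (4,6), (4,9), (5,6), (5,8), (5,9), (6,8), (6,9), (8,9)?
Yes (the graph is connected and exactly 2 vertices have odd degree: {1, 9}; any Eulerian path must start and end at those)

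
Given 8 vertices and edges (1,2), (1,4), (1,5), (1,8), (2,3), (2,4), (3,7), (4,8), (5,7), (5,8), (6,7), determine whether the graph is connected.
Yes (BFS from 1 visits [1, 2, 4, 5, 8, 3, 7, 6] — all 8 vertices reached)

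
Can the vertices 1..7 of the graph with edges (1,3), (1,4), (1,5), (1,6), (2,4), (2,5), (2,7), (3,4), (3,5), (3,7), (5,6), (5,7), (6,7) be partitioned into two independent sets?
No (odd cycle of length 3: 3 -> 1 -> 4 -> 3)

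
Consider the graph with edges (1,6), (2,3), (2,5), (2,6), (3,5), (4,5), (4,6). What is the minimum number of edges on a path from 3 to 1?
3 (path: 3 -> 2 -> 6 -> 1, 3 edges)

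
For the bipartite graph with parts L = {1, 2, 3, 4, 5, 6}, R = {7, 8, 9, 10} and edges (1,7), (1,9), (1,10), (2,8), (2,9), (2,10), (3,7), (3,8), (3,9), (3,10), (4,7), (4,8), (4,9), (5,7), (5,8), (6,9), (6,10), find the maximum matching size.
4 (matching: (1,10), (2,9), (3,8), (4,7); upper bound min(|L|,|R|) = min(6,4) = 4)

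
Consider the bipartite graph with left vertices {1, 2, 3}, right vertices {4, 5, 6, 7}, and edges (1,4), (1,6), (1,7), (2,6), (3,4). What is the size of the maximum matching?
3 (matching: (1,7), (2,6), (3,4); upper bound min(|L|,|R|) = min(3,4) = 3)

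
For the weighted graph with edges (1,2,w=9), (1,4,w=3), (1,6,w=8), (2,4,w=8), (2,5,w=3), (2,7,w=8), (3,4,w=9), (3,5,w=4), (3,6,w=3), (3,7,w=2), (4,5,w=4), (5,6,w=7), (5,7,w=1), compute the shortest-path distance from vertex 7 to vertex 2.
4 (path: 7 -> 5 -> 2; weights 1 + 3 = 4)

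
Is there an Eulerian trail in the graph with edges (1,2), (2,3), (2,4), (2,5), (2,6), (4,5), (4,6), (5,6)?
No (6 vertices have odd degree: {1, 2, 3, 4, 5, 6}; Eulerian path requires 0 or 2)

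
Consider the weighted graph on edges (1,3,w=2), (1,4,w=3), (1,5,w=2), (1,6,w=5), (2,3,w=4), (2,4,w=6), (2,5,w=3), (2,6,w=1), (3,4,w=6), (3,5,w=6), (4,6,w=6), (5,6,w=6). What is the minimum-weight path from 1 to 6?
5 (path: 1 -> 6; weights 5 = 5)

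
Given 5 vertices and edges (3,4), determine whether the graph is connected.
No, it has 4 components: {1}, {2}, {3, 4}, {5}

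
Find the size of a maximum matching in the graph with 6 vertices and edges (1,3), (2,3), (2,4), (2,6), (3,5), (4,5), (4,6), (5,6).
3 (matching: (1,3), (2,4), (5,6); upper bound floor(n/2) = floor(6/2) = 3)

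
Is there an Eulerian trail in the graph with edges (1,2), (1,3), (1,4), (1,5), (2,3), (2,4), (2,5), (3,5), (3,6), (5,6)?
Yes — and in fact it has an Eulerian circuit (the graph is connected and all 6 vertices have even degree)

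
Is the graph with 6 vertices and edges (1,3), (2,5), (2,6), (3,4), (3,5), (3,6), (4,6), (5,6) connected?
Yes (BFS from 1 visits [1, 3, 4, 5, 6, 2] — all 6 vertices reached)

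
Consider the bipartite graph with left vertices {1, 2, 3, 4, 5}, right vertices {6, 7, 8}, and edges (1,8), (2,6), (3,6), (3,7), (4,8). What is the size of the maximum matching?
3 (matching: (1,8), (2,6), (3,7); upper bound min(|L|,|R|) = min(5,3) = 3)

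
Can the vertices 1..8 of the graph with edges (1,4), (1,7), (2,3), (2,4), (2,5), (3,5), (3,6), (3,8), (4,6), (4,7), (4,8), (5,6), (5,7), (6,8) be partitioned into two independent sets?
No (odd cycle of length 3: 4 -> 1 -> 7 -> 4)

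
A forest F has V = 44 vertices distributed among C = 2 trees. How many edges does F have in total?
42 (Each of the 2 component trees on V_i vertices has V_i - 1 edges; summing gives V - C = 44 - 2 = 42)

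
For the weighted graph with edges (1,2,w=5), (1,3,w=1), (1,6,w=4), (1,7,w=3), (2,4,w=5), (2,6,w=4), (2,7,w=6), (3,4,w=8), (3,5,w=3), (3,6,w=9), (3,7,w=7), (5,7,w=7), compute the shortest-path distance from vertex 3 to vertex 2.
6 (path: 3 -> 1 -> 2; weights 1 + 5 = 6)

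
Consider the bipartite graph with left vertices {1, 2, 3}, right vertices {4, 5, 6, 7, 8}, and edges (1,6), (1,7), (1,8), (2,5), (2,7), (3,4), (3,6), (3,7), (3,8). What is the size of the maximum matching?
3 (matching: (1,8), (2,7), (3,6); upper bound min(|L|,|R|) = min(3,5) = 3)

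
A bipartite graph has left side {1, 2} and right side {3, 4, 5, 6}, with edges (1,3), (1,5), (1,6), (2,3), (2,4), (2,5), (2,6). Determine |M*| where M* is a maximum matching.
2 (matching: (1,6), (2,5); upper bound min(|L|,|R|) = min(2,4) = 2)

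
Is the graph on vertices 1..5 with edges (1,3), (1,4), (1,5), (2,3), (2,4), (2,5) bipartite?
Yes. Partition: {1, 2}, {3, 4, 5}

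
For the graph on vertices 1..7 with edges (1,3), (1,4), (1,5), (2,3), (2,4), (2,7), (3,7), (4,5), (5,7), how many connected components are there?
2 (components: {1, 2, 3, 4, 5, 7}, {6})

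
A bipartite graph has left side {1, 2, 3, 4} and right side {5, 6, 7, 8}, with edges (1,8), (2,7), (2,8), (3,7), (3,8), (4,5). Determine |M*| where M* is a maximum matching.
3 (matching: (1,8), (2,7), (4,5); upper bound min(|L|,|R|) = min(4,4) = 4)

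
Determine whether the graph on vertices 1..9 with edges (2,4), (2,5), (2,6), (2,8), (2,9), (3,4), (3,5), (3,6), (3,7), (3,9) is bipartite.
Yes. Partition: {1, 2, 3}, {4, 5, 6, 7, 8, 9}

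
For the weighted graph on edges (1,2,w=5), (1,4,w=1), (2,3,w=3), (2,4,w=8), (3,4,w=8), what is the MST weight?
9 (MST edges: (1,2,w=5), (1,4,w=1), (2,3,w=3); sum of weights 5 + 1 + 3 = 9)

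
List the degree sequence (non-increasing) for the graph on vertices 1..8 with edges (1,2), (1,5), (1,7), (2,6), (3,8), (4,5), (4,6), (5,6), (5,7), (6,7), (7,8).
[4, 4, 4, 3, 2, 2, 2, 1] (degrees: deg(1)=3, deg(2)=2, deg(3)=1, deg(4)=2, deg(5)=4, deg(6)=4, deg(7)=4, deg(8)=2)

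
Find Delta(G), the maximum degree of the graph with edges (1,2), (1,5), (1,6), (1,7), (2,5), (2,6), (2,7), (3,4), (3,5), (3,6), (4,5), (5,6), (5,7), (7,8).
6 (attained at vertex 5)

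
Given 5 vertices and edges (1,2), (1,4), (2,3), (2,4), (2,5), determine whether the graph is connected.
Yes (BFS from 1 visits [1, 2, 4, 3, 5] — all 5 vertices reached)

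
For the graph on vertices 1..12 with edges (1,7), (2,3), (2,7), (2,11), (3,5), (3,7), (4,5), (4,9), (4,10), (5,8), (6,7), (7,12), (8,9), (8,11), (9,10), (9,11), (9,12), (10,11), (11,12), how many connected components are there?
1 (components: {1, 2, 3, 4, 5, 6, 7, 8, 9, 10, 11, 12})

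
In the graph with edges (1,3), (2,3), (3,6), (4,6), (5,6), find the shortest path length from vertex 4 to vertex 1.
3 (path: 4 -> 6 -> 3 -> 1, 3 edges)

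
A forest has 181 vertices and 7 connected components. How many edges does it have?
174 (Each of the 7 component trees on V_i vertices has V_i - 1 edges; summing gives V - C = 181 - 7 = 174)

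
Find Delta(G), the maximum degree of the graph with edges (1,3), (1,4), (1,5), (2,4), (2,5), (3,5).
3 (attained at vertices 1, 5)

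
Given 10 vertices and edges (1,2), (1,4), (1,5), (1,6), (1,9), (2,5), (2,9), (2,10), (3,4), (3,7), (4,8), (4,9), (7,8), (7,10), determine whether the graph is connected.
Yes (BFS from 1 visits [1, 2, 4, 5, 6, 9, 10, 3, 8, 7] — all 10 vertices reached)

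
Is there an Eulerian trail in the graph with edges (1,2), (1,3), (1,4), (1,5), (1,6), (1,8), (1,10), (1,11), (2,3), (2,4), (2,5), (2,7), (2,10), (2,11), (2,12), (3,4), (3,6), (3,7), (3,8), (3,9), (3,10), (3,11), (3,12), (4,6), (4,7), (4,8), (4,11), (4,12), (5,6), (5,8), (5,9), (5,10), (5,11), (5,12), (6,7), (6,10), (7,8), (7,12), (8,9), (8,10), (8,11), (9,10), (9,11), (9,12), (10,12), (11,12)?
Yes — and in fact it has an Eulerian circuit (the graph is connected and all 12 vertices have even degree)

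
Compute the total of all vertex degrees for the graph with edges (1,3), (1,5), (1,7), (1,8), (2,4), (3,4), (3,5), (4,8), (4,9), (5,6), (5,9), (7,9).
24 (handshake: sum of degrees = 2|E| = 2 x 12 = 24)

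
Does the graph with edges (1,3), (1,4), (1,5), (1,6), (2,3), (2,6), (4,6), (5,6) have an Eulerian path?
Yes — and in fact it has an Eulerian circuit (the graph is connected and all 6 vertices have even degree)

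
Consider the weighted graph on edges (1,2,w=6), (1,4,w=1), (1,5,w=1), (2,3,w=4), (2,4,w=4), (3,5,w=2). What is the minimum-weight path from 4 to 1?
1 (path: 4 -> 1; weights 1 = 1)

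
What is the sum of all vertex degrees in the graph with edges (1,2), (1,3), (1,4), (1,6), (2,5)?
10 (handshake: sum of degrees = 2|E| = 2 x 5 = 10)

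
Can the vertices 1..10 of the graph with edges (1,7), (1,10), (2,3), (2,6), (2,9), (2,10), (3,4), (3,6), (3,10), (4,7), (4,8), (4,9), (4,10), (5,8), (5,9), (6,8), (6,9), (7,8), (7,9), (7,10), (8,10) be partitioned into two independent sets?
No (odd cycle of length 3: 10 -> 1 -> 7 -> 10)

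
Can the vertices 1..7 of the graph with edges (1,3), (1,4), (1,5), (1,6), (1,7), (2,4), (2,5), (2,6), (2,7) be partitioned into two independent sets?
Yes. Partition: {1, 2}, {3, 4, 5, 6, 7}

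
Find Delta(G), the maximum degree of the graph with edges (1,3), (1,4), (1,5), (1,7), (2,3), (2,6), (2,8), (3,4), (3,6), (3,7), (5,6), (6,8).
5 (attained at vertex 3)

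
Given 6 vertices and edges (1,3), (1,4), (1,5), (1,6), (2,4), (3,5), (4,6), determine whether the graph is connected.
Yes (BFS from 1 visits [1, 3, 4, 5, 6, 2] — all 6 vertices reached)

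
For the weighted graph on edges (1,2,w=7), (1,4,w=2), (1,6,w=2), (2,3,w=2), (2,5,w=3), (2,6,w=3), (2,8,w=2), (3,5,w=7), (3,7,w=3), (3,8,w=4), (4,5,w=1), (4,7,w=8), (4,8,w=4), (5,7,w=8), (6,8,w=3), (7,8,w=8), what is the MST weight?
15 (MST edges: (1,4,w=2), (1,6,w=2), (2,3,w=2), (2,6,w=3), (2,8,w=2), (3,7,w=3), (4,5,w=1); sum of weights 2 + 2 + 2 + 3 + 2 + 3 + 1 = 15)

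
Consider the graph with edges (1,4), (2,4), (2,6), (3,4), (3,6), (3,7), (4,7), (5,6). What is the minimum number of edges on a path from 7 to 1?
2 (path: 7 -> 4 -> 1, 2 edges)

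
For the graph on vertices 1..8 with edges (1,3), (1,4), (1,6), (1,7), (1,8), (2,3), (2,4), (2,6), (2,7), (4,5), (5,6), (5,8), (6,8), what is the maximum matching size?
4 (matching: (1,3), (2,7), (4,5), (6,8); upper bound floor(n/2) = floor(8/2) = 4)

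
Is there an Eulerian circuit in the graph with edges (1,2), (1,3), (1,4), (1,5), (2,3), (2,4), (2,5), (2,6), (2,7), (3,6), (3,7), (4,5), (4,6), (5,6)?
Yes (the graph is connected and all 7 vertices have even degree)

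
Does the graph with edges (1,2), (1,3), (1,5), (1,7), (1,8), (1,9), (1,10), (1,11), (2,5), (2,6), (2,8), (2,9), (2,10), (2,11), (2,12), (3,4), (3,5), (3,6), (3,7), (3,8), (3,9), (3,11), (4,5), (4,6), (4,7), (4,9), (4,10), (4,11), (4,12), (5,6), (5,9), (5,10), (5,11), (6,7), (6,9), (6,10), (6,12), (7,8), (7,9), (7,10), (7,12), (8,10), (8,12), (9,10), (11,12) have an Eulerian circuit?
Yes (the graph is connected and all 12 vertices have even degree)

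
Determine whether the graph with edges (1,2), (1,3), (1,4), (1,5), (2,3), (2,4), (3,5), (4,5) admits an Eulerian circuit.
No (4 vertices have odd degree: {2, 3, 4, 5}; Eulerian circuit requires 0)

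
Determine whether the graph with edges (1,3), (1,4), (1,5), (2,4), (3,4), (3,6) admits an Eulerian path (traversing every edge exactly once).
No (6 vertices have odd degree: {1, 2, 3, 4, 5, 6}; Eulerian path requires 0 or 2)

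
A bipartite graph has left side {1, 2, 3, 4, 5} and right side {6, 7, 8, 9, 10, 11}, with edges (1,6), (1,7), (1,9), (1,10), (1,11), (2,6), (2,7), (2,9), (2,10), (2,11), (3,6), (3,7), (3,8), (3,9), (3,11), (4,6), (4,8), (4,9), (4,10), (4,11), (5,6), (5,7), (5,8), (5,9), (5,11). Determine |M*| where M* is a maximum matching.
5 (matching: (1,11), (2,10), (3,9), (4,8), (5,7); upper bound min(|L|,|R|) = min(5,6) = 5)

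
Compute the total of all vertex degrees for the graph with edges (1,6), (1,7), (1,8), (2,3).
8 (handshake: sum of degrees = 2|E| = 2 x 4 = 8)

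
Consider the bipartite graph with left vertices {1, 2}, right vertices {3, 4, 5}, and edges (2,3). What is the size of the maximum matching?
1 (matching: (2,3); upper bound min(|L|,|R|) = min(2,3) = 2)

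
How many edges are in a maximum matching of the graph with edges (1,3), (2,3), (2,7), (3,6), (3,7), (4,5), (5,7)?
3 (matching: (2,7), (3,6), (4,5); upper bound floor(n/2) = floor(7/2) = 3)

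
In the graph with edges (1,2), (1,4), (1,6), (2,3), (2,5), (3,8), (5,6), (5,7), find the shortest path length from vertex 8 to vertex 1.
3 (path: 8 -> 3 -> 2 -> 1, 3 edges)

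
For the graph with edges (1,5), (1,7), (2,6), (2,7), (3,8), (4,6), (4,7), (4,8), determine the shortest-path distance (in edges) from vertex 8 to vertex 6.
2 (path: 8 -> 4 -> 6, 2 edges)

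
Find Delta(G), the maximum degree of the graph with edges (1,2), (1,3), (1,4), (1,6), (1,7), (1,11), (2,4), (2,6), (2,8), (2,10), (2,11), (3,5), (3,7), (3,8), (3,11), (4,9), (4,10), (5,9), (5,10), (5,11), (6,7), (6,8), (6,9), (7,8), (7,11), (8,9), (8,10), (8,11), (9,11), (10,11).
8 (attained at vertex 11)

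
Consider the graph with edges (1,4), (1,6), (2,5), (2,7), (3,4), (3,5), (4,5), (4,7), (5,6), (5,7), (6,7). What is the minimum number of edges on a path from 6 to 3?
2 (path: 6 -> 5 -> 3, 2 edges)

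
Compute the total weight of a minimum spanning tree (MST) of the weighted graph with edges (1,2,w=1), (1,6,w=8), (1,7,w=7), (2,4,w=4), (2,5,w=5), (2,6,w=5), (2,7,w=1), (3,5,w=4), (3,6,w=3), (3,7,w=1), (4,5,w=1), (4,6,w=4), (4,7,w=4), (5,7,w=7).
11 (MST edges: (1,2,w=1), (2,4,w=4), (2,7,w=1), (3,6,w=3), (3,7,w=1), (4,5,w=1); sum of weights 1 + 4 + 1 + 3 + 1 + 1 = 11)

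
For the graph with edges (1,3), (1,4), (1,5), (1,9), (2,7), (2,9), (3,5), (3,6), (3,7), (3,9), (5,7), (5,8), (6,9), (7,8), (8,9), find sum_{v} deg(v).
30 (handshake: sum of degrees = 2|E| = 2 x 15 = 30)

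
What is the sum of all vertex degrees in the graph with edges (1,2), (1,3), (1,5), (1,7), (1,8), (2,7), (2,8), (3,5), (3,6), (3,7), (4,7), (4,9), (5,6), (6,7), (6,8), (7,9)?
32 (handshake: sum of degrees = 2|E| = 2 x 16 = 32)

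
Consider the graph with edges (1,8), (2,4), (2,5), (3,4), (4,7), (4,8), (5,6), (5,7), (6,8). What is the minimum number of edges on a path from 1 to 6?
2 (path: 1 -> 8 -> 6, 2 edges)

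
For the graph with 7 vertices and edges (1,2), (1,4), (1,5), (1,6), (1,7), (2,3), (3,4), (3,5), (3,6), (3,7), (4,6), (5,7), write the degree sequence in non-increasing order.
[5, 5, 3, 3, 3, 3, 2] (degrees: deg(1)=5, deg(2)=2, deg(3)=5, deg(4)=3, deg(5)=3, deg(6)=3, deg(7)=3)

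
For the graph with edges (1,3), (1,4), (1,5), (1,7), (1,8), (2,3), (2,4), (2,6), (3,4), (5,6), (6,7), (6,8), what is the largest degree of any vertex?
5 (attained at vertex 1)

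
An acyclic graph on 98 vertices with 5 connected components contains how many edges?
93 (Each of the 5 component trees on V_i vertices has V_i - 1 edges; summing gives V - C = 98 - 5 = 93)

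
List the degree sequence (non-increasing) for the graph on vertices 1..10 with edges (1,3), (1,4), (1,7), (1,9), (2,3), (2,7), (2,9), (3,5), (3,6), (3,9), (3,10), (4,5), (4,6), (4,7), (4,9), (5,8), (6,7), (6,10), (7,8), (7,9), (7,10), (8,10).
[7, 6, 5, 5, 4, 4, 4, 3, 3, 3] (degrees: deg(1)=4, deg(2)=3, deg(3)=6, deg(4)=5, deg(5)=3, deg(6)=4, deg(7)=7, deg(8)=3, deg(9)=5, deg(10)=4)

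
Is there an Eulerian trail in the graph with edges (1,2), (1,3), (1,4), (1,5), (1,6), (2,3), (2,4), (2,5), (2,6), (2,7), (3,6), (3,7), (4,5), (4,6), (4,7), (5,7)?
Yes (the graph is connected and exactly 2 vertices have odd degree: {1, 4}; any Eulerian path must start and end at those)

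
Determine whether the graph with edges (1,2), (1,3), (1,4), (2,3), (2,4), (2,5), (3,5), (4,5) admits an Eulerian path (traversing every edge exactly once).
No (4 vertices have odd degree: {1, 3, 4, 5}; Eulerian path requires 0 or 2)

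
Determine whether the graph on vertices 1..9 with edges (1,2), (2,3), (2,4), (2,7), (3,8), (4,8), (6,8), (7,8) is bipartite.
Yes. Partition: {1, 3, 4, 5, 6, 7, 9}, {2, 8}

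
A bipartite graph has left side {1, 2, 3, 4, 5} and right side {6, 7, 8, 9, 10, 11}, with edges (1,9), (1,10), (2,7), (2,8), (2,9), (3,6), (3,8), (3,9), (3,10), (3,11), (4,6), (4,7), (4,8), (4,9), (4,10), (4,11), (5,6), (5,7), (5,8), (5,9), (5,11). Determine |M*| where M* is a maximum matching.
5 (matching: (1,10), (2,9), (3,11), (4,8), (5,7); upper bound min(|L|,|R|) = min(5,6) = 5)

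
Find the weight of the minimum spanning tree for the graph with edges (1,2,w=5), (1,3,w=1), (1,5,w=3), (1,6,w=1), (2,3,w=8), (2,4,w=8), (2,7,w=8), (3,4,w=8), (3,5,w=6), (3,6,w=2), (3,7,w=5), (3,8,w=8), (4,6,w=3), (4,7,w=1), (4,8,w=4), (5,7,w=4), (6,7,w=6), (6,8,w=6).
18 (MST edges: (1,2,w=5), (1,3,w=1), (1,5,w=3), (1,6,w=1), (4,6,w=3), (4,7,w=1), (4,8,w=4); sum of weights 5 + 1 + 3 + 1 + 3 + 1 + 4 = 18)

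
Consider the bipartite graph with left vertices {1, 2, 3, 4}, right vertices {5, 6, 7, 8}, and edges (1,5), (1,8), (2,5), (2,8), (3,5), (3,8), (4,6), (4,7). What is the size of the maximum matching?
3 (matching: (1,8), (2,5), (4,7); upper bound min(|L|,|R|) = min(4,4) = 4)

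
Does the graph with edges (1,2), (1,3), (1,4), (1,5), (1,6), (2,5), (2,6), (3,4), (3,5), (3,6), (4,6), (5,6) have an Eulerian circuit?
No (4 vertices have odd degree: {1, 2, 4, 6}; Eulerian circuit requires 0)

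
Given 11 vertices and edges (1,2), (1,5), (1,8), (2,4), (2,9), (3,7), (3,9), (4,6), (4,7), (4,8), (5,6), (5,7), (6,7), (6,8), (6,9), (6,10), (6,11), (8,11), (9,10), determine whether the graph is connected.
Yes (BFS from 1 visits [1, 2, 5, 8, 4, 9, 6, 7, 11, 3, 10] — all 11 vertices reached)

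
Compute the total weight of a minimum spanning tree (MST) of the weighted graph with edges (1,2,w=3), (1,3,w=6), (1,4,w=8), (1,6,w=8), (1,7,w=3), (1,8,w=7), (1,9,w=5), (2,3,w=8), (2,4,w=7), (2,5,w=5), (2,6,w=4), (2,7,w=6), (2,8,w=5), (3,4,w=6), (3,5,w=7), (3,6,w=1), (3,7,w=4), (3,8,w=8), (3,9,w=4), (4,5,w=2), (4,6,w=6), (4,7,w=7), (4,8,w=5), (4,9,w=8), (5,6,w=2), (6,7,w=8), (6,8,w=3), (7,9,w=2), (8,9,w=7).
20 (MST edges: (1,2,w=3), (1,7,w=3), (2,6,w=4), (3,6,w=1), (4,5,w=2), (5,6,w=2), (6,8,w=3), (7,9,w=2); sum of weights 3 + 3 + 4 + 1 + 2 + 2 + 3 + 2 = 20)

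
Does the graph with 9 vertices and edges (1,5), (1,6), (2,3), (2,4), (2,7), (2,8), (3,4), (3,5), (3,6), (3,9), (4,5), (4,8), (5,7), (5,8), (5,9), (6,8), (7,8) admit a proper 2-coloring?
No (odd cycle of length 3: 3 -> 5 -> 9 -> 3)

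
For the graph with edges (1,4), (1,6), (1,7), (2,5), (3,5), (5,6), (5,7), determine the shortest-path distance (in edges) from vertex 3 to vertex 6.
2 (path: 3 -> 5 -> 6, 2 edges)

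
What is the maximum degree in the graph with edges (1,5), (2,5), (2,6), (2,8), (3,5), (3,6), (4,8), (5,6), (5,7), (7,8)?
5 (attained at vertex 5)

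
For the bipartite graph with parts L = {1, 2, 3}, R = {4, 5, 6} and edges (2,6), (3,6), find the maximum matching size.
1 (matching: (2,6); upper bound min(|L|,|R|) = min(3,3) = 3)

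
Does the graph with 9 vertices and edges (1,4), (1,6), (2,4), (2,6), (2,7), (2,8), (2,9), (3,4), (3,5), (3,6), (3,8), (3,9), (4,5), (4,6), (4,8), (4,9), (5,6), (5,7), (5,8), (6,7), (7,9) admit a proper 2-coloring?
No (odd cycle of length 3: 6 -> 1 -> 4 -> 6)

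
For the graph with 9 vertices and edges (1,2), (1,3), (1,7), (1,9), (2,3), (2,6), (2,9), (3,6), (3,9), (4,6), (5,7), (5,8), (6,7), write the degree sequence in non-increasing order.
[4, 4, 4, 4, 3, 3, 2, 1, 1] (degrees: deg(1)=4, deg(2)=4, deg(3)=4, deg(4)=1, deg(5)=2, deg(6)=4, deg(7)=3, deg(8)=1, deg(9)=3)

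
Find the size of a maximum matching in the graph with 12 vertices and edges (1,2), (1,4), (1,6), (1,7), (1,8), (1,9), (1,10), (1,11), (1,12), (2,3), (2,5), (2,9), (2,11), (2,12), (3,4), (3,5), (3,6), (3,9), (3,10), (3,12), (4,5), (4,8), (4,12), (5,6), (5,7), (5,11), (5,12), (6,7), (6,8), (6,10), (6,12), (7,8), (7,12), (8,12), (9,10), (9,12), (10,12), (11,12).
6 (matching: (1,11), (2,9), (3,10), (4,8), (5,7), (6,12); upper bound floor(n/2) = floor(12/2) = 6)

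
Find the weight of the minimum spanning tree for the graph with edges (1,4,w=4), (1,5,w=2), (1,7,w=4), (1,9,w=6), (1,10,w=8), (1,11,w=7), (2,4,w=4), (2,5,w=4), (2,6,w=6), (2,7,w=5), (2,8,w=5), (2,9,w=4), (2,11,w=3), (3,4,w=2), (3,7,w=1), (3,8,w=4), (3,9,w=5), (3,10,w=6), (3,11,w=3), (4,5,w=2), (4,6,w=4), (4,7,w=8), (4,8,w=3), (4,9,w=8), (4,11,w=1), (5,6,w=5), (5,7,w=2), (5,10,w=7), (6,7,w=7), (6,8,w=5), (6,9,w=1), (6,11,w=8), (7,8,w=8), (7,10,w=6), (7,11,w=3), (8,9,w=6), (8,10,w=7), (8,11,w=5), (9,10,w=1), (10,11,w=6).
20 (MST edges: (1,5,w=2), (2,9,w=4), (2,11,w=3), (3,4,w=2), (3,7,w=1), (4,5,w=2), (4,8,w=3), (4,11,w=1), (6,9,w=1), (9,10,w=1); sum of weights 2 + 4 + 3 + 2 + 1 + 2 + 3 + 1 + 1 + 1 = 20)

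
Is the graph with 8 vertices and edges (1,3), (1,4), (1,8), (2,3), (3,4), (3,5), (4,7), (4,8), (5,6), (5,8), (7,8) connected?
Yes (BFS from 1 visits [1, 3, 4, 8, 2, 5, 7, 6] — all 8 vertices reached)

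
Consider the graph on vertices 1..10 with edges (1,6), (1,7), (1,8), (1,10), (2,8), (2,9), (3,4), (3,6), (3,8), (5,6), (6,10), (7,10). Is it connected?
Yes (BFS from 1 visits [1, 6, 7, 8, 10, 3, 5, 2, 4, 9] — all 10 vertices reached)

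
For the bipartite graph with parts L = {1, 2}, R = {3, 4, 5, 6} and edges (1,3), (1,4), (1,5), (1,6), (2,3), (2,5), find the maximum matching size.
2 (matching: (1,6), (2,5); upper bound min(|L|,|R|) = min(2,4) = 2)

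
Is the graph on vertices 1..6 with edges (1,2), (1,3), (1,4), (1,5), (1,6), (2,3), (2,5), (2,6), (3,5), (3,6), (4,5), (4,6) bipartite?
No (odd cycle of length 3: 2 -> 1 -> 3 -> 2)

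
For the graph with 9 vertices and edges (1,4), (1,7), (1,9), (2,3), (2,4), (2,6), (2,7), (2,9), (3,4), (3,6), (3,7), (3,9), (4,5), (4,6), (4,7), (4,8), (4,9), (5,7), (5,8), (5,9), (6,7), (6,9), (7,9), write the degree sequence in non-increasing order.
[8, 7, 7, 5, 5, 5, 4, 3, 2] (degrees: deg(1)=3, deg(2)=5, deg(3)=5, deg(4)=8, deg(5)=4, deg(6)=5, deg(7)=7, deg(8)=2, deg(9)=7)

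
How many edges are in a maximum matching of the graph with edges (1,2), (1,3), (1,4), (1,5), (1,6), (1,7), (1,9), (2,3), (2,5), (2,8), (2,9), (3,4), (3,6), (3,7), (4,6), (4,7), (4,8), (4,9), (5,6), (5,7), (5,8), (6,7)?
4 (matching: (1,9), (3,7), (4,8), (5,6); upper bound floor(n/2) = floor(9/2) = 4)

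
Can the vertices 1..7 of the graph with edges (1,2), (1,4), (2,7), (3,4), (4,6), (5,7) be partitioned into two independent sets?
Yes. Partition: {1, 3, 6, 7}, {2, 4, 5}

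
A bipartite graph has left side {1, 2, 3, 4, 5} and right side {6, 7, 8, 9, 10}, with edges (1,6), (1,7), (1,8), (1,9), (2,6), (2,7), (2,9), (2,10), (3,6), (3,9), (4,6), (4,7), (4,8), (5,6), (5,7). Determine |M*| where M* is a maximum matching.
5 (matching: (1,9), (2,10), (3,6), (4,8), (5,7); upper bound min(|L|,|R|) = min(5,5) = 5)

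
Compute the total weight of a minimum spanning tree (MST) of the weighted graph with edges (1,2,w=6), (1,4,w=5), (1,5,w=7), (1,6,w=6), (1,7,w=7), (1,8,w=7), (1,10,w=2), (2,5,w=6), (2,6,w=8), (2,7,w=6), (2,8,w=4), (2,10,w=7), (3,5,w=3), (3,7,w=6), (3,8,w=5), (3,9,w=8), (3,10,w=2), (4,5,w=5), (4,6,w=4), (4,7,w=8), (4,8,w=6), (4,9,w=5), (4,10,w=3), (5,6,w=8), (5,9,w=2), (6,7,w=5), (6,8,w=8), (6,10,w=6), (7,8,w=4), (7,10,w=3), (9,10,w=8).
27 (MST edges: (1,10,w=2), (2,8,w=4), (3,5,w=3), (3,10,w=2), (4,6,w=4), (4,10,w=3), (5,9,w=2), (7,8,w=4), (7,10,w=3); sum of weights 2 + 4 + 3 + 2 + 4 + 3 + 2 + 4 + 3 = 27)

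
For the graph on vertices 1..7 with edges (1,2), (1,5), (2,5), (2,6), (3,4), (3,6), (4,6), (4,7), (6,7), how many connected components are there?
1 (components: {1, 2, 3, 4, 5, 6, 7})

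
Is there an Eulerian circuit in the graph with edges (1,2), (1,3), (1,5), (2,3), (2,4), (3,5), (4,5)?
No (4 vertices have odd degree: {1, 2, 3, 5}; Eulerian circuit requires 0)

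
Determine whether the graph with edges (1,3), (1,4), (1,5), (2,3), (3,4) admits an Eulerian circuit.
No (4 vertices have odd degree: {1, 2, 3, 5}; Eulerian circuit requires 0)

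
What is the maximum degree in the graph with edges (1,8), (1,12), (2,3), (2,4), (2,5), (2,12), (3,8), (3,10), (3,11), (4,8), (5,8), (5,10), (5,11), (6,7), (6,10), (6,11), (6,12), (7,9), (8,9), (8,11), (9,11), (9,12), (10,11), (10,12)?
6 (attained at vertices 8, 11)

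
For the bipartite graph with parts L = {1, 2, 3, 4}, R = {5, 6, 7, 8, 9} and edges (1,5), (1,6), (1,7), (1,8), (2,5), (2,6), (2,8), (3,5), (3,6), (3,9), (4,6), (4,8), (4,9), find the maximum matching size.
4 (matching: (1,7), (2,8), (3,9), (4,6); upper bound min(|L|,|R|) = min(4,5) = 4)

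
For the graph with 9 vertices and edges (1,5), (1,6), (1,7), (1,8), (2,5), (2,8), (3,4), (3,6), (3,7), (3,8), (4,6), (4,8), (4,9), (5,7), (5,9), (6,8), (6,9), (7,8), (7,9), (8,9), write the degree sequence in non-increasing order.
[7, 5, 5, 5, 4, 4, 4, 4, 2] (degrees: deg(1)=4, deg(2)=2, deg(3)=4, deg(4)=4, deg(5)=4, deg(6)=5, deg(7)=5, deg(8)=7, deg(9)=5)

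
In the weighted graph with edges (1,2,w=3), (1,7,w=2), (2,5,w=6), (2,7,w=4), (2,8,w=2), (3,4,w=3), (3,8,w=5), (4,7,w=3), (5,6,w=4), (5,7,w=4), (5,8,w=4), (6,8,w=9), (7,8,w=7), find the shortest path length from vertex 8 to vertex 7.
6 (path: 8 -> 2 -> 7; weights 2 + 4 = 6)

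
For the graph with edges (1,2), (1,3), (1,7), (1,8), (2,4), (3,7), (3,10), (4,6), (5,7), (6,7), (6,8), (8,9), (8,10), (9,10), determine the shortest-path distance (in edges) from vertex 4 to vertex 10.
3 (path: 4 -> 6 -> 8 -> 10, 3 edges)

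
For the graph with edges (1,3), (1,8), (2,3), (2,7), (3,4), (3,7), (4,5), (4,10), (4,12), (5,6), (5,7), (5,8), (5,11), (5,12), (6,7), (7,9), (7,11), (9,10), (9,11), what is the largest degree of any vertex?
6 (attained at vertices 5, 7)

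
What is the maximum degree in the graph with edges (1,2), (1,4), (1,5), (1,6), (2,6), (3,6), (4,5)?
4 (attained at vertex 1)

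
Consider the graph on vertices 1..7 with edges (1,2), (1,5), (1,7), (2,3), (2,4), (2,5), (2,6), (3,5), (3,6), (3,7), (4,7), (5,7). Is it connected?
Yes (BFS from 1 visits [1, 2, 5, 7, 3, 4, 6] — all 7 vertices reached)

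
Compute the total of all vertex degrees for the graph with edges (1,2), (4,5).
4 (handshake: sum of degrees = 2|E| = 2 x 2 = 4)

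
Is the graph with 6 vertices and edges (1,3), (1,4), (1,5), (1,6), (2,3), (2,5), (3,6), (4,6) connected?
Yes (BFS from 1 visits [1, 3, 4, 5, 6, 2] — all 6 vertices reached)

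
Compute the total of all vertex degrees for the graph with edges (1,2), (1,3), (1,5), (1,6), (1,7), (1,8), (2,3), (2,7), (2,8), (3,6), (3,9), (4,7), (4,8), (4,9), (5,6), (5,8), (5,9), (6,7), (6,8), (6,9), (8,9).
42 (handshake: sum of degrees = 2|E| = 2 x 21 = 42)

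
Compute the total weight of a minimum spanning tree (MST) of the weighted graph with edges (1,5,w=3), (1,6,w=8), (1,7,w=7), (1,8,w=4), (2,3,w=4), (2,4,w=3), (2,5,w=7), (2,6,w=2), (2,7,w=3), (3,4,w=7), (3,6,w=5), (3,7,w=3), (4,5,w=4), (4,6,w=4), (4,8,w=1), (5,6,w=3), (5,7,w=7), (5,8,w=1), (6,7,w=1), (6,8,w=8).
14 (MST edges: (1,5,w=3), (2,4,w=3), (2,6,w=2), (3,7,w=3), (4,8,w=1), (5,8,w=1), (6,7,w=1); sum of weights 3 + 3 + 2 + 3 + 1 + 1 + 1 = 14)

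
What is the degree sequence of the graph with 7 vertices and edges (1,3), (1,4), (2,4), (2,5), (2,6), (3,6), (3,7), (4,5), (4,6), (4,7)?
[5, 3, 3, 3, 2, 2, 2] (degrees: deg(1)=2, deg(2)=3, deg(3)=3, deg(4)=5, deg(5)=2, deg(6)=3, deg(7)=2)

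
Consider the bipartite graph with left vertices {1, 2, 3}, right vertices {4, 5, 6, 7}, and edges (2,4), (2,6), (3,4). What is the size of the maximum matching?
2 (matching: (2,6), (3,4); upper bound min(|L|,|R|) = min(3,4) = 3)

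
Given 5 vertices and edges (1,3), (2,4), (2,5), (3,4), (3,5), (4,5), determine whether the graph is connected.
Yes (BFS from 1 visits [1, 3, 4, 5, 2] — all 5 vertices reached)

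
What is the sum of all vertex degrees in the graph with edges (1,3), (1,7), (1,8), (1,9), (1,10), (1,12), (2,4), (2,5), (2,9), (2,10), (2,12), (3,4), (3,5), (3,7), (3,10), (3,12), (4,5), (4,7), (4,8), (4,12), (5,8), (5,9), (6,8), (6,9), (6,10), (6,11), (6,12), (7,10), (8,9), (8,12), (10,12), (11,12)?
64 (handshake: sum of degrees = 2|E| = 2 x 32 = 64)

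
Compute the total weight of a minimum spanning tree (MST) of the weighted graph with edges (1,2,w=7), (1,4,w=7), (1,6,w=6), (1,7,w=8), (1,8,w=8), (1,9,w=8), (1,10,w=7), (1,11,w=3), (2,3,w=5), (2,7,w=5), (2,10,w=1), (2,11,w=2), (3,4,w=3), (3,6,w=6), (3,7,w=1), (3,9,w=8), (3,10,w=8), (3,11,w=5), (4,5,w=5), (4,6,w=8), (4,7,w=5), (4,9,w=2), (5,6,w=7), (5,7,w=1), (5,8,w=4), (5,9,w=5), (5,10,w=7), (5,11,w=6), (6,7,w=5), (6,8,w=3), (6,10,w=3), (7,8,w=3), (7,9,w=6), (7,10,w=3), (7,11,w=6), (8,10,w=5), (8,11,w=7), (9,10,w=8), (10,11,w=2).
22 (MST edges: (1,11,w=3), (2,10,w=1), (2,11,w=2), (3,4,w=3), (3,7,w=1), (4,9,w=2), (5,7,w=1), (6,8,w=3), (6,10,w=3), (7,8,w=3); sum of weights 3 + 1 + 2 + 3 + 1 + 2 + 1 + 3 + 3 + 3 = 22)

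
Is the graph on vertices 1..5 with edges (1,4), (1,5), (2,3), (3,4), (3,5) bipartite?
Yes. Partition: {1, 3}, {2, 4, 5}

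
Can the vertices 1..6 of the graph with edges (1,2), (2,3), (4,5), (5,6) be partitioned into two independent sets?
Yes. Partition: {1, 3, 4, 6}, {2, 5}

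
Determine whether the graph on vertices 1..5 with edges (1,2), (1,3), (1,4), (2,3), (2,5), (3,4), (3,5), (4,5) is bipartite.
No (odd cycle of length 3: 3 -> 1 -> 4 -> 3)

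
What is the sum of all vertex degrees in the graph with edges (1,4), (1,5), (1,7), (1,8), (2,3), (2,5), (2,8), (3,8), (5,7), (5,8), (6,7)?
22 (handshake: sum of degrees = 2|E| = 2 x 11 = 22)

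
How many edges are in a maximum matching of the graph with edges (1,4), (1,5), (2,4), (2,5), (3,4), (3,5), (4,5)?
2 (matching: (1,4), (2,5); upper bound floor(n/2) = floor(5/2) = 2)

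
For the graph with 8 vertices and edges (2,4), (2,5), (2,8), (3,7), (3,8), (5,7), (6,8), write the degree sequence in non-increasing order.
[3, 3, 2, 2, 2, 1, 1, 0] (degrees: deg(1)=0, deg(2)=3, deg(3)=2, deg(4)=1, deg(5)=2, deg(6)=1, deg(7)=2, deg(8)=3)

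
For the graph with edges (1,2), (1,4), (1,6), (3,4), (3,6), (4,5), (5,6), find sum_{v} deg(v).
14 (handshake: sum of degrees = 2|E| = 2 x 7 = 14)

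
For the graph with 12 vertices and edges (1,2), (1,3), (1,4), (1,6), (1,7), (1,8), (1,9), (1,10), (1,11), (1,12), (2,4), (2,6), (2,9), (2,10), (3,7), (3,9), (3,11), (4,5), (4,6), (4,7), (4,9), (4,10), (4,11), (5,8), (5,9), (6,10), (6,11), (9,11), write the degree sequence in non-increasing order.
[10, 8, 6, 5, 5, 5, 4, 4, 3, 3, 2, 1] (degrees: deg(1)=10, deg(2)=5, deg(3)=4, deg(4)=8, deg(5)=3, deg(6)=5, deg(7)=3, deg(8)=2, deg(9)=6, deg(10)=4, deg(11)=5, deg(12)=1)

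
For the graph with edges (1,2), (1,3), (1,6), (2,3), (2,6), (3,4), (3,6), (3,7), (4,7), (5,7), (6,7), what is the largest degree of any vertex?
5 (attained at vertex 3)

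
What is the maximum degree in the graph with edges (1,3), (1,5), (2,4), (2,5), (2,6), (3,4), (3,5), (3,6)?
4 (attained at vertex 3)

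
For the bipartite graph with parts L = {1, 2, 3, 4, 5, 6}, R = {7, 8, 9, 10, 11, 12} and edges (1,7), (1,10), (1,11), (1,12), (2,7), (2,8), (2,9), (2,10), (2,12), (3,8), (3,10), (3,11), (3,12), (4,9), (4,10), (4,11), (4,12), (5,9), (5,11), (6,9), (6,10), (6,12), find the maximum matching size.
6 (matching: (1,12), (2,7), (3,8), (4,9), (5,11), (6,10); upper bound min(|L|,|R|) = min(6,6) = 6)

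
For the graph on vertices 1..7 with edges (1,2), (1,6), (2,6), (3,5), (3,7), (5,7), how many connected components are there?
3 (components: {1, 2, 6}, {3, 5, 7}, {4})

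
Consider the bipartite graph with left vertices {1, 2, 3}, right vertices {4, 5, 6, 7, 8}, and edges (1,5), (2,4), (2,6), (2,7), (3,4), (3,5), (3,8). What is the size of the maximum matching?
3 (matching: (1,5), (2,7), (3,8); upper bound min(|L|,|R|) = min(3,5) = 3)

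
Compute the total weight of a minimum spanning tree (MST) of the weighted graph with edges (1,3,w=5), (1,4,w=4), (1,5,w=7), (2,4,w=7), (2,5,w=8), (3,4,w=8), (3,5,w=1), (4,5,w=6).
17 (MST edges: (1,3,w=5), (1,4,w=4), (2,4,w=7), (3,5,w=1); sum of weights 5 + 4 + 7 + 1 = 17)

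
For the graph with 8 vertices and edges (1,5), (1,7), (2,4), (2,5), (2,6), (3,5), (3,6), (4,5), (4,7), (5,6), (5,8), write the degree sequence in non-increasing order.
[6, 3, 3, 3, 2, 2, 2, 1] (degrees: deg(1)=2, deg(2)=3, deg(3)=2, deg(4)=3, deg(5)=6, deg(6)=3, deg(7)=2, deg(8)=1)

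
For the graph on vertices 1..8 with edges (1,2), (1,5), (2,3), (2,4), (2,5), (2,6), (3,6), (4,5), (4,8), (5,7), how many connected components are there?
1 (components: {1, 2, 3, 4, 5, 6, 7, 8})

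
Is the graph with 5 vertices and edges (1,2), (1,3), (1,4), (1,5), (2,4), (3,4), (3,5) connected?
Yes (BFS from 1 visits [1, 2, 3, 4, 5] — all 5 vertices reached)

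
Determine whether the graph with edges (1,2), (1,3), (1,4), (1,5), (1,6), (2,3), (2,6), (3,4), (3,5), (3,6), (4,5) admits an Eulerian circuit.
No (6 vertices have odd degree: {1, 2, 3, 4, 5, 6}; Eulerian circuit requires 0)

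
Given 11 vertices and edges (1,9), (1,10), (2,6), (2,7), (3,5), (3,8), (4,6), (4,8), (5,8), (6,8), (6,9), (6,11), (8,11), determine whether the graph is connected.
Yes (BFS from 1 visits [1, 9, 10, 6, 2, 4, 8, 11, 7, 3, 5] — all 11 vertices reached)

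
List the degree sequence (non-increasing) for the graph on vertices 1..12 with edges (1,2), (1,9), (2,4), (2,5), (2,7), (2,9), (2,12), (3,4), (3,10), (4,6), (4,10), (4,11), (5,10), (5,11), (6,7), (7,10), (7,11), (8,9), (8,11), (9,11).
[6, 5, 5, 4, 4, 4, 3, 2, 2, 2, 2, 1] (degrees: deg(1)=2, deg(2)=6, deg(3)=2, deg(4)=5, deg(5)=3, deg(6)=2, deg(7)=4, deg(8)=2, deg(9)=4, deg(10)=4, deg(11)=5, deg(12)=1)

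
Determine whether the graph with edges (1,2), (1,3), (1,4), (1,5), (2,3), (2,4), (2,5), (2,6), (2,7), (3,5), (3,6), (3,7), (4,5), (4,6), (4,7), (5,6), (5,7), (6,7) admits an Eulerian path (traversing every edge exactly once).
No (4 vertices have odd degree: {3, 4, 6, 7}; Eulerian path requires 0 or 2)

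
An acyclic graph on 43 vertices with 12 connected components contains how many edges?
31 (Each of the 12 component trees on V_i vertices has V_i - 1 edges; summing gives V - C = 43 - 12 = 31)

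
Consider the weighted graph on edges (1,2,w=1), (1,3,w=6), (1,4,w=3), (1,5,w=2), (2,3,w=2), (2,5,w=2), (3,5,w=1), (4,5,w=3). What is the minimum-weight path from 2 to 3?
2 (path: 2 -> 3; weights 2 = 2)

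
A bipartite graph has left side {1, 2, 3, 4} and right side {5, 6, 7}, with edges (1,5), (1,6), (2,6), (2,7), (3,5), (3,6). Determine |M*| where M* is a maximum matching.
3 (matching: (1,6), (2,7), (3,5); upper bound min(|L|,|R|) = min(4,3) = 3)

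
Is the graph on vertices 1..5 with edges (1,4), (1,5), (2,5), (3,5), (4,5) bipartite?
No (odd cycle of length 3: 5 -> 1 -> 4 -> 5)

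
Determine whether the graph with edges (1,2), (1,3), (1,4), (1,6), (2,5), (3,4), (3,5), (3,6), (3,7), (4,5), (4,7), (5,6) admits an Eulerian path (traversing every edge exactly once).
Yes (the graph is connected and exactly 2 vertices have odd degree: {3, 6}; any Eulerian path must start and end at those)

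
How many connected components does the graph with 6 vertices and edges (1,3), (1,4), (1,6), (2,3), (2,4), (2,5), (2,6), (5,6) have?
1 (components: {1, 2, 3, 4, 5, 6})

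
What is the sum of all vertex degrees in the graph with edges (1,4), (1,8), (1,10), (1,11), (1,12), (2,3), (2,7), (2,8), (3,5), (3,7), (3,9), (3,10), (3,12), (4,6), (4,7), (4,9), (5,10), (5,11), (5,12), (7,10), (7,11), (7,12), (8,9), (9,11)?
48 (handshake: sum of degrees = 2|E| = 2 x 24 = 48)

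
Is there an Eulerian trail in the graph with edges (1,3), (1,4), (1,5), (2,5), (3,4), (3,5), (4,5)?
No (4 vertices have odd degree: {1, 2, 3, 4}; Eulerian path requires 0 or 2)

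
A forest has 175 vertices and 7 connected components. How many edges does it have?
168 (Each of the 7 component trees on V_i vertices has V_i - 1 edges; summing gives V - C = 175 - 7 = 168)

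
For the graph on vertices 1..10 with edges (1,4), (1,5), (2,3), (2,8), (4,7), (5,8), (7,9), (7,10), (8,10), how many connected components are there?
2 (components: {1, 2, 3, 4, 5, 7, 8, 9, 10}, {6})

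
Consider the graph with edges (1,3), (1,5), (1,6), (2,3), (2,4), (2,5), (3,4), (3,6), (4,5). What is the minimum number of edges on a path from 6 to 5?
2 (path: 6 -> 1 -> 5, 2 edges)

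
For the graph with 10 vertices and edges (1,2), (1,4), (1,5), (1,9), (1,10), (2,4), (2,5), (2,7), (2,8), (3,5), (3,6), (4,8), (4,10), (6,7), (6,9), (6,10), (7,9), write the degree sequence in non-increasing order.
[5, 5, 4, 4, 3, 3, 3, 3, 2, 2] (degrees: deg(1)=5, deg(2)=5, deg(3)=2, deg(4)=4, deg(5)=3, deg(6)=4, deg(7)=3, deg(8)=2, deg(9)=3, deg(10)=3)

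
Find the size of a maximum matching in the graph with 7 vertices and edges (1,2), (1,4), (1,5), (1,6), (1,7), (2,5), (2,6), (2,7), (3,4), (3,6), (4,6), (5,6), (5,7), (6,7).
3 (matching: (1,4), (2,7), (5,6); upper bound floor(n/2) = floor(7/2) = 3)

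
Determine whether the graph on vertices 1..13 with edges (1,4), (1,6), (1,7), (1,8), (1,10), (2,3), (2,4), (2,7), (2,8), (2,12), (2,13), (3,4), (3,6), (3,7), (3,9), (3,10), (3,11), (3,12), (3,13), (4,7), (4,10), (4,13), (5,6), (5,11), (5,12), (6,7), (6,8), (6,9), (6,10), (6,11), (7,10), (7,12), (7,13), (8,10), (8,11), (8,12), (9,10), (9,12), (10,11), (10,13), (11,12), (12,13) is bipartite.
No (odd cycle of length 3: 7 -> 1 -> 6 -> 7)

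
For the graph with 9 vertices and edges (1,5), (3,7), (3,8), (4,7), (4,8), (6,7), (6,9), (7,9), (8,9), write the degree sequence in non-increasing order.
[4, 3, 3, 2, 2, 2, 1, 1, 0] (degrees: deg(1)=1, deg(2)=0, deg(3)=2, deg(4)=2, deg(5)=1, deg(6)=2, deg(7)=4, deg(8)=3, deg(9)=3)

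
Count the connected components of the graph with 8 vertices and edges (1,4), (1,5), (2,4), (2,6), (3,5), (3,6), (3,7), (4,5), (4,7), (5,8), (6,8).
1 (components: {1, 2, 3, 4, 5, 6, 7, 8})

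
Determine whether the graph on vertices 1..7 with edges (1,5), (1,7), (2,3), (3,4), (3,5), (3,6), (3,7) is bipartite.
Yes. Partition: {1, 3}, {2, 4, 5, 6, 7}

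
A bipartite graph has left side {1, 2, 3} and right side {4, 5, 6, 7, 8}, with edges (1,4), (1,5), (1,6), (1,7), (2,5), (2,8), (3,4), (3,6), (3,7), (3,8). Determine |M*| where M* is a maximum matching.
3 (matching: (1,7), (2,8), (3,6); upper bound min(|L|,|R|) = min(3,5) = 3)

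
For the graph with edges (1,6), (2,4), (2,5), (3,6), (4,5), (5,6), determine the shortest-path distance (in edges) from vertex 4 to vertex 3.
3 (path: 4 -> 5 -> 6 -> 3, 3 edges)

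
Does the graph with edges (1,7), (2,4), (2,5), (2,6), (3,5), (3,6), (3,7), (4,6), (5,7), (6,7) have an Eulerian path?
No (4 vertices have odd degree: {1, 2, 3, 5}; Eulerian path requires 0 or 2)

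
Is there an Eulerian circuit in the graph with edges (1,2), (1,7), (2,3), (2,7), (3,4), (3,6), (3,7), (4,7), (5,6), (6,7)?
No (4 vertices have odd degree: {2, 5, 6, 7}; Eulerian circuit requires 0)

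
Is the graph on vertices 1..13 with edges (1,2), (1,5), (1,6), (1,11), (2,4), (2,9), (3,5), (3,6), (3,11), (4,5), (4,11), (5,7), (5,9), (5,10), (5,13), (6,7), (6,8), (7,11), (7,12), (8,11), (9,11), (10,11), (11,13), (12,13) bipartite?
Yes. Partition: {1, 3, 4, 7, 8, 9, 10, 13}, {2, 5, 6, 11, 12}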